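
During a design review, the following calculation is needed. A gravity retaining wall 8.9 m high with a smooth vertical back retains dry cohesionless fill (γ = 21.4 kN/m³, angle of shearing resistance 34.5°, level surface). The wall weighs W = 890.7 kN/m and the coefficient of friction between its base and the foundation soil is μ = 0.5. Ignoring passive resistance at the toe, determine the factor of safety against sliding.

1.90

K_a = tan²(45° − 34.5°/2) = 0.2768.
P_a = ½K_aγH² = 0.5×0.2768×21.4×8.9² = 234.6 kN/m, acting at H/3 = 2.967 m above the base.
FS_sliding = μW / P_a = 0.5×890.7 / 234.6 = 1.898.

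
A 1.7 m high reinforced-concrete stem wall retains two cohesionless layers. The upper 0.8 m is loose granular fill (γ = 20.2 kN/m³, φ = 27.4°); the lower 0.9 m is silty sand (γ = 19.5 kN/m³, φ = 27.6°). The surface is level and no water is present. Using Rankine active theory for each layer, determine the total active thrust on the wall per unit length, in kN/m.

10.6 kN/m

K_a1 = tan²(45°−27.4°/2) = 0.3697; K_a2 = tan²(45°−27.6°/2) = 0.3668.
Layer 1: σ at base = K_a1 γ₁ h₁ = 5.974 kPa; P₁ = ½×5.974×0.8 = 2.390.
Layer 2: σ_v at top = γ₁h₁ = 16.16; σ_h top = K_a2×16.16 = 5.927; σ_h base = K_a2×(16.16+19.5×0.9) = 12.36.
P₂ = ½(5.927+12.36)×0.9 = 8.231. Total P_a = 2.390+8.231 = 10.62 kN/m.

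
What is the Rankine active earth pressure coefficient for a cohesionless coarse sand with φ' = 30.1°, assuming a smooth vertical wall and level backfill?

0.332

K_a = (1 − sin φ)/(1 + sin φ) = (1 − sin 30.1°)/(1 + sin 30.1°) = 0.3320.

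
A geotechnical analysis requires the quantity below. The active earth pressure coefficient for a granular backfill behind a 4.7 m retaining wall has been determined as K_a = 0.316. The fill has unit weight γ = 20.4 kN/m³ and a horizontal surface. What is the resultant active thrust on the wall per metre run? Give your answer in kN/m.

P = ½ K_a γ H² = 0.5 × 0.316 × 20.4 × 4.7² = 71.20 kN/m.

71.2 kN/m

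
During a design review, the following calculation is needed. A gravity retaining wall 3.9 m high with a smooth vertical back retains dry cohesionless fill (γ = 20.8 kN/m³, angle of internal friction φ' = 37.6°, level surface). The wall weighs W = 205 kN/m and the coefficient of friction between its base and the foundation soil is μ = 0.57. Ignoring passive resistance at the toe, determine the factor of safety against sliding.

3.05

K_a = tan²(45° − 37.6°/2) = 0.2421.
P_a = ½K_aγH² = 0.5×0.2421×20.8×3.9² = 38.30 kN/m, acting at H/3 = 1.300 m above the base.
FS_sliding = μW / P_a = 0.57×205 / 38.30 = 3.051.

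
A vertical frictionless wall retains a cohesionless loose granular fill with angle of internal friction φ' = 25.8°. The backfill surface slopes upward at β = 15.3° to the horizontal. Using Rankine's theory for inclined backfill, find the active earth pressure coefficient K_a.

0.455

K_a = cos β · (cos β − √(cos²β − cos²φ)) / (cos β + √(cos²β − cos²φ)).
cos β = 0.9646, cos φ = 0.9003, √(cos²β − cos²φ) = 0.3461.
K_a = 0.9646 × (0.9646 − 0.3461)/(0.9646 + 0.3461) = 0.4551.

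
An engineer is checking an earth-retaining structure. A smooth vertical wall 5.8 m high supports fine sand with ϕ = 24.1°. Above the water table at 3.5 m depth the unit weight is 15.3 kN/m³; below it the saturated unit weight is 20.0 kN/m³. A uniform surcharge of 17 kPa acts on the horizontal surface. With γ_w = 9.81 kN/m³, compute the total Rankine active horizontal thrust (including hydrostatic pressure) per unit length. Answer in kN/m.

K_a = tan²(45° − φ/2) = 0.4201.
γ' = 20.0 − 9.81 = 10.19 kN/m³. h₂ = H − d_w = 2.3 m.
σ'_h: at surface K_a·q = 7.142; at WT K_a(q+γd_w) = 29.64; at base K_a(q+γd_w+γ'h₂) = 39.49 kPa.
P₁ = ½(7.142+29.64)×3.5 = 64.37; P₂ = ½(29.64+39.49)×2.3 = 79.49; P_w = ½γ_w h₂² = 25.95.
Total = 64.37+79.49+25.95 = 169.8 kN/m.

170 kN/m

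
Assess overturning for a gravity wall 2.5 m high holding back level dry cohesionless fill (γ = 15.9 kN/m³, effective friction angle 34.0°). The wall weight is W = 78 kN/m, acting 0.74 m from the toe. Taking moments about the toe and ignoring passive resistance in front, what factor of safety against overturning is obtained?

K_a = tan²(45° − 34.0°/2) = 0.2827.
P_a = ½K_aγH² = 0.5×0.2827×15.9×2.5² = 14.05 kN/m, acting at H/3 = 0.8333 m above the base.
Overturning moment M_o = P_a × H/3 = 14.05 × 0.8333 = 11.71.
Resisting moment M_r = W × 0.74 = 78 × 0.74 = 57.72.
FS_overturning = M_r/M_o = 57.72/11.71 = 4.931.

4.93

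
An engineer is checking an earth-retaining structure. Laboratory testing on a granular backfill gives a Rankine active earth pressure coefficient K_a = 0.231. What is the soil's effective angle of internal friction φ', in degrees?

K_a = tan²(45° − φ/2) ⇒ 45° − φ/2 = arctan(√0.231) = 25.67°.
φ = 2(45° − 25.67°) = 38.66°.

38.7°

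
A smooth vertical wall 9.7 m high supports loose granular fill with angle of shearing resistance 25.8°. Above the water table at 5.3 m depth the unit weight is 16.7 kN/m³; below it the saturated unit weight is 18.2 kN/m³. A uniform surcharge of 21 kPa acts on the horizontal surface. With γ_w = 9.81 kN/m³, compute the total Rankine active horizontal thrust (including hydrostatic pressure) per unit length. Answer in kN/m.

K_a = tan²(45° − φ/2) = 0.3935.
γ' = 18.2 − 9.81 = 8.390 kN/m³. h₂ = H − d_w = 4.4 m.
σ'_h: at surface K_a·q = 8.264; at WT K_a(q+γd_w) = 43.09; at base K_a(q+γd_w+γ'h₂) = 57.62 kPa.
P₁ = ½(8.264+43.09)×5.3 = 136.1; P₂ = ½(43.09+57.62)×4.4 = 221.6; P_w = ½γ_w h₂² = 94.96.
Total = 136.1+221.6+94.96 = 452.6 kN/m.

453 kN/m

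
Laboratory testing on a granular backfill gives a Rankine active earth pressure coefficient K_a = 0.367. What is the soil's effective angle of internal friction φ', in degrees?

K_a = tan²(45° − φ/2) ⇒ 45° − φ/2 = arctan(√0.367) = 31.21°.
φ = 2(45° − 31.21°) = 27.58°.

27.6°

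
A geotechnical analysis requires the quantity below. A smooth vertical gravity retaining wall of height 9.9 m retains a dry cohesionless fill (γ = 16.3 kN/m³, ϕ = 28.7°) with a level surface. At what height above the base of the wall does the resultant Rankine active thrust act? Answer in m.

3.30 m

K_a = 0.3511.
The pressure distribution is triangular, so the resultant acts at H/3 above the base = 9.9/3 = 3.300 m.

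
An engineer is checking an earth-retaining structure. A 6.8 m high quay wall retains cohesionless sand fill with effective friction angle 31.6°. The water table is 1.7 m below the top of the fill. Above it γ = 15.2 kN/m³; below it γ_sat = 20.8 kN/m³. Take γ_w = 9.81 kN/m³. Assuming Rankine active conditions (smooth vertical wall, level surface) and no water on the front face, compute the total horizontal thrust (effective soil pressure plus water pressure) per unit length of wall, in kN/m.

220 kN/m

K_a = tan²(45° − φ/2) = 0.3123.
γ' = 20.8 − 9.81 = 10.99 kN/m³. Depth below WT = 5.1 m.
σ'_h at WT = K_a γ d_w = 8.071 kPa; at base = 8.071 + K_a γ' × 5.1 = 25.58 kPa.
P₁ (0–1.7 m) = ½×8.071×1.7 = 6.860. P₂ (1.7–6.8 m) = ½(8.071+25.58)×5.1 = 85.80.
P_w = ½ γ_w h₂² = 0.5×9.81×5.1² = 127.6. Total = 6.860+85.80+127.6 = 220.2 kN/m.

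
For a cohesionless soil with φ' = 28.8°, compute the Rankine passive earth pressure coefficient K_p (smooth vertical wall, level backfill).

2.86

K_p = (1 + sin φ)/(1 − sin φ) = tan²(45° + 28.8°/2) = 2.859.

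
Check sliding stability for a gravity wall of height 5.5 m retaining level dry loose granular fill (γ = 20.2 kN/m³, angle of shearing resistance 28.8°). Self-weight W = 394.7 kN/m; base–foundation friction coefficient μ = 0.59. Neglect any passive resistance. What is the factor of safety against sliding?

2.18

K_a = tan²(45° − 28.8°/2) = 0.3498.
P_a = ½K_aγH² = 0.5×0.3498×20.2×5.5² = 106.9 kN/m, acting at H/3 = 1.833 m above the base.
FS_sliding = μW / P_a = 0.59×394.7 / 106.9 = 2.179.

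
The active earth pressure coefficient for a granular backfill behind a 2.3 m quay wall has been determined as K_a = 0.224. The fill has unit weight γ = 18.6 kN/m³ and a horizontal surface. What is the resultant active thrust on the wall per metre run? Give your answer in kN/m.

P = ½ K_a γ H² = 0.5 × 0.224 × 18.6 × 2.3² = 11.02 kN/m.

11.0 kN/m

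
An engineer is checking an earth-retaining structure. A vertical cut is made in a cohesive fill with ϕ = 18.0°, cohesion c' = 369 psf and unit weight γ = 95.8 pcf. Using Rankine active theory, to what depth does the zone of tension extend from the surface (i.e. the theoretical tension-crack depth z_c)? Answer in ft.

K_a = tan²(45° − 18.0°/2) = 0.5279; √K_a = 0.7265.
The active pressure is zero where K_a γ z = 2c√K_a, so z_c = 2c/(γ√K_a) = 2×369/(95.8×0.7265) = 10.60 ft.

10.6 ft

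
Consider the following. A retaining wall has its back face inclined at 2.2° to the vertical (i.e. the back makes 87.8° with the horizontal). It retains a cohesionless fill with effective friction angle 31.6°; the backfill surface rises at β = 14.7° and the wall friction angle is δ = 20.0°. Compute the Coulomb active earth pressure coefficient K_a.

K_a = sin²(α+φ) / [sin²α · sin(α−δ) · (1 + √{sin(φ+δ)sin(φ−β) / (sin(α−δ)sin(α+β))})²].
With α = 87.8°, φ = 31.6°, δ = 20.0°, β = 14.7°: K_a = 0.3639.

0.364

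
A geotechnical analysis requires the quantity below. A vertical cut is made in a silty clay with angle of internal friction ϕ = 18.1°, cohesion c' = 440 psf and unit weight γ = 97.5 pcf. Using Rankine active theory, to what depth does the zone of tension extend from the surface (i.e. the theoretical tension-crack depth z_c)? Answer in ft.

12.4 ft

K_a = tan²(45° − 18.1°/2) = 0.5259; √K_a = 0.7252.
The active pressure is zero where K_a γ z = 2c√K_a, so z_c = 2c/(γ√K_a) = 2×440/(97.5×0.7252) = 12.45 ft.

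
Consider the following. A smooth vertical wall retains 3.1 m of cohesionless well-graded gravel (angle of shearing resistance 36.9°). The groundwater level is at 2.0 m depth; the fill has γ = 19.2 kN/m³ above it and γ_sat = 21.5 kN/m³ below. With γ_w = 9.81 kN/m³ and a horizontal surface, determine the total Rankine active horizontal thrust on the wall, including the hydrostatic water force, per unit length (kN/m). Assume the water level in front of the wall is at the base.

K_a = tan²(45° − φ/2) = 0.2497.
γ' = 21.5 − 9.81 = 11.69 kN/m³. Depth below WT = 1.1 m.
σ'_h at WT = K_a γ d_w = 9.587 kPa; at base = 9.587 + K_a γ' × 1.1 = 12.80 kPa.
P₁ (0–2.0 m) = ½×9.587×2.0 = 9.587. P₂ (2.0–3.1 m) = ½(9.587+12.80)×1.1 = 12.31.
P_w = ½ γ_w h₂² = 0.5×9.81×1.1² = 5.935. Total = 9.587+12.31+5.935 = 27.83 kN/m.

27.8 kN/m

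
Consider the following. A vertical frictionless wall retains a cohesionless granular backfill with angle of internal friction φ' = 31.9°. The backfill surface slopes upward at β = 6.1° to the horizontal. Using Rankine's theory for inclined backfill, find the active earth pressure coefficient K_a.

K_a = cos β · (cos β − √(cos²β − cos²φ)) / (cos β + √(cos²β − cos²φ)).
cos β = 0.9943, cos φ = 0.8490, √(cos²β − cos²φ) = 0.5176.
K_a = 0.9943 × (0.9943 − 0.5176)/(0.9943 + 0.5176) = 0.3135.

0.313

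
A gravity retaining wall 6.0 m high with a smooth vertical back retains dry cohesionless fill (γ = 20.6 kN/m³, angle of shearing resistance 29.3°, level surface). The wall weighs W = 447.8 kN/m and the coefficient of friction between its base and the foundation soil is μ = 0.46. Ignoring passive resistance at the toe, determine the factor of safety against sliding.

K_a = tan²(45° − 29.3°/2) = 0.3428.
P_a = ½K_aγH² = 0.5×0.3428×20.6×6.0² = 127.1 kN/m, acting at H/3 = 2.000 m above the base.
FS_sliding = μW / P_a = 0.46×447.8 / 127.1 = 1.620.

1.62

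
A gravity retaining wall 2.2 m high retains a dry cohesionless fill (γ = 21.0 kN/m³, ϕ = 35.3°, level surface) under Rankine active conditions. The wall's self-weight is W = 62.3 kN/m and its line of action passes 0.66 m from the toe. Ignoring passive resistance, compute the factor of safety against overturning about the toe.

4.12

K_a = tan²(45° − 35.3°/2) = 0.2675.
P_a = ½K_aγH² = 0.5×0.2675×21.0×2.2² = 13.60 kN/m, acting at H/3 = 0.7333 m above the base.
Overturning moment M_o = P_a × H/3 = 13.60 × 0.7333 = 9.971.
Resisting moment M_r = W × 0.66 = 62.3 × 0.66 = 41.12.
FS_overturning = M_r/M_o = 41.12/9.971 = 4.124.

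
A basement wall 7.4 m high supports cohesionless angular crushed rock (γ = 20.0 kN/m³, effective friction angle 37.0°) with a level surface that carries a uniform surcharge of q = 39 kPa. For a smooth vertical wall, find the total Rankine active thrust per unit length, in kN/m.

K_a = tan²(45° − φ/2) = 0.2486.
Soil triangle: ½ K_a γ H² = 0.5×0.2486×20.0×7.4² = 136.1 kN/m.
Surcharge rectangle: K_a q H = 0.2486×39×7.4 = 71.74 kN/m.
Total = 136.1 + 71.74 = 207.9 kN/m.

208 kN/m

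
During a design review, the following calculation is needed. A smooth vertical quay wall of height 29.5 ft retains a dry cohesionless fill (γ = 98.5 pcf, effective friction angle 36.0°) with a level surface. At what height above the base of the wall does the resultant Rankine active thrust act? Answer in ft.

9.83 ft

K_a = 0.2596.
The pressure distribution is triangular, so the resultant acts at H/3 above the base = 29.5/3 = 9.833 ft.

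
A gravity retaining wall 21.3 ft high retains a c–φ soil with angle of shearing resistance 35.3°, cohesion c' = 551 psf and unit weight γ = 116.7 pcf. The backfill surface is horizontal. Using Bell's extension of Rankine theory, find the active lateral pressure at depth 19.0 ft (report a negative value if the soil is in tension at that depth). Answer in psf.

K_a = (1 − sin φ)/(1 + sin φ) = 0.2675.
σ_a = K_a γ z − 2c√K_a = 0.2675×116.7×19.0 − 2×551×0.5172 = 23.22 psf.

23.2 psf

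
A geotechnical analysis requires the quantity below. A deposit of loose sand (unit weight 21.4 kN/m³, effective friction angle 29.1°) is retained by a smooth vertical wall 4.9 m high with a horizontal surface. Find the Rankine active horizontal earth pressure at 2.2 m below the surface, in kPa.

16.3 kPa

K_a = (1 − sin φ)/(1 + sin φ) = 0.3456.
σ_h = K_a γ z = 0.3456 × 21.4 × 2.2 = 16.27 kPa.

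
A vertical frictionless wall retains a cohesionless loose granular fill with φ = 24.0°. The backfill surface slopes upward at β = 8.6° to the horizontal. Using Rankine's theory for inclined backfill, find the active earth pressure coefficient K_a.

K_a = cos β · (cos β − √(cos²β − cos²φ)) / (cos β + √(cos²β − cos²φ)).
cos β = 0.9888, cos φ = 0.9135, √(cos²β − cos²φ) = 0.3783.
K_a = 0.9888 × (0.9888 − 0.3783)/(0.9888 + 0.3783) = 0.4416.

0.442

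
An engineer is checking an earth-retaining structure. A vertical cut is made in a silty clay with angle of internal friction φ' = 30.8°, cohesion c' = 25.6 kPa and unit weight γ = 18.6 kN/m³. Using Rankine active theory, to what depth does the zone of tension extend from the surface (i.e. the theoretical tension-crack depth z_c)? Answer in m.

K_a = tan²(45° − 30.8°/2) = 0.3227; √K_a = 0.5681.
The active pressure is zero where K_a γ z = 2c√K_a, so z_c = 2c/(γ√K_a) = 2×25.6/(18.6×0.5681) = 4.846 m.

4.85 m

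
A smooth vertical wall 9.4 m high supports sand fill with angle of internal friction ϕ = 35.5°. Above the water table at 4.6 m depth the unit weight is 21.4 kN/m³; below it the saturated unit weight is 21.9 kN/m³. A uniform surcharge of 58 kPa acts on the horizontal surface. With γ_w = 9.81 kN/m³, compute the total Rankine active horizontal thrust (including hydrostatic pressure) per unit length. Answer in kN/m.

K_a = tan²(45° − φ/2) = 0.2653.
γ' = 21.9 − 9.81 = 12.09 kN/m³. h₂ = H − d_w = 4.8 m.
σ'_h: at surface K_a·q = 15.39; at WT K_a(q+γd_w) = 41.50; at base K_a(q+γd_w+γ'h₂) = 56.89 kPa.
P₁ = ½(15.39+41.50)×4.6 = 130.8; P₂ = ½(41.50+56.89)×4.8 = 236.1; P_w = ½γ_w h₂² = 113.0.
Total = 130.8+236.1+113.0 = 480.0 kN/m.

480 kN/m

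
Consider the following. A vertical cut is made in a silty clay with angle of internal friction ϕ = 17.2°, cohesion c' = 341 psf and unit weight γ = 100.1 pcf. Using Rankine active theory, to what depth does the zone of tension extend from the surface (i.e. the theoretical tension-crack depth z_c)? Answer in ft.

K_a = tan²(45° − 17.2°/2) = 0.5436; √K_a = 0.7373.
The active pressure is zero where K_a γ z = 2c√K_a, so z_c = 2c/(γ√K_a) = 2×341/(100.1×0.7373) = 9.241 ft.

9.24 ft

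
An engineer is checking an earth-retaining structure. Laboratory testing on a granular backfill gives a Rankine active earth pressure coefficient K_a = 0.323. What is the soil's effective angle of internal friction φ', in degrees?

K_a = tan²(45° − φ/2) ⇒ 45° − φ/2 = arctan(√0.323) = 29.61°.
φ = 2(45° − 29.61°) = 30.78°.

30.8°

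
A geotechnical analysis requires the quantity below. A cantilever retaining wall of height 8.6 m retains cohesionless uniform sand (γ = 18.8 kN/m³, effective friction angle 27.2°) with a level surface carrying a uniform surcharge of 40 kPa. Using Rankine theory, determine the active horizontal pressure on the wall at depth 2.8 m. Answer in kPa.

34.5 kPa

K_a = (1 − sin φ)/(1 + sin φ) = 0.3726.
σ_v = γz + q = 18.8 × 2.8 + 40 = 92.64 kPa.
σ_h = K_a σ_v = 0.3726 × 92.64 = 34.52 kPa.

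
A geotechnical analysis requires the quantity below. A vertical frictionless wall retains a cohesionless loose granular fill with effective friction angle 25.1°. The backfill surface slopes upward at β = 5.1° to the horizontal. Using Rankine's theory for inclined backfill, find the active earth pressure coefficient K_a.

K_a = cos β · (cos β − √(cos²β − cos²φ)) / (cos β + √(cos²β − cos²φ)).
cos β = 0.9960, cos φ = 0.9056, √(cos²β − cos²φ) = 0.4148.
K_a = 0.9960 × (0.9960 − 0.4148)/(0.9960 + 0.4148) = 0.4104.

0.410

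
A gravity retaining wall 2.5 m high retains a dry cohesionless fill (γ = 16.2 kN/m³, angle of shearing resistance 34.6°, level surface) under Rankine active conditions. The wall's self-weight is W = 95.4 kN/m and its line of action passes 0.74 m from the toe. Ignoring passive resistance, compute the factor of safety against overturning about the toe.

K_a = tan²(45° − 34.6°/2) = 0.2756.
P_a = ½K_aγH² = 0.5×0.2756×16.2×2.5² = 13.95 kN/m, acting at H/3 = 0.8333 m above the base.
Overturning moment M_o = P_a × H/3 = 13.95 × 0.8333 = 11.63.
Resisting moment M_r = W × 0.74 = 95.4 × 0.74 = 70.60.
FS_overturning = M_r/M_o = 70.60/11.63 = 6.071.

6.07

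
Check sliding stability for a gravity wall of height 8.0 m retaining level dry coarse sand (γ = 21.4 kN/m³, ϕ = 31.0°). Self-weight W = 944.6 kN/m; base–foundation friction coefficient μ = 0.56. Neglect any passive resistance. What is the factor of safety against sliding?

K_a = tan²(45° − 31.0°/2) = 0.3201.
P_a = ½K_aγH² = 0.5×0.3201×21.4×8.0² = 219.2 kN/m, acting at H/3 = 2.667 m above the base.
FS_sliding = μW / P_a = 0.56×944.6 / 219.2 = 2.413.

2.41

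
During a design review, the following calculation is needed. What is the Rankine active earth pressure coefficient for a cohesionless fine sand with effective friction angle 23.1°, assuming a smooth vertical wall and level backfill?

0.436

K_a = tan²(45° − φ/2) = tan²(33.45°) = 0.4364.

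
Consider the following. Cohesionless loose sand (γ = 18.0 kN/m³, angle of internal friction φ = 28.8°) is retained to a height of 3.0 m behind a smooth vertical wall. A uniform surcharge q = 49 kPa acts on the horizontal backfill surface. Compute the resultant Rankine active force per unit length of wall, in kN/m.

K_a = tan²(45° − φ/2) = 0.3498.
Soil triangle: ½ K_a γ H² = 0.5×0.3498×18.0×3.0² = 28.33 kN/m.
Surcharge rectangle: K_a q H = 0.3498×49×3.0 = 51.41 kN/m.
Total = 28.33 + 51.41 = 79.74 kN/m.

79.7 kN/m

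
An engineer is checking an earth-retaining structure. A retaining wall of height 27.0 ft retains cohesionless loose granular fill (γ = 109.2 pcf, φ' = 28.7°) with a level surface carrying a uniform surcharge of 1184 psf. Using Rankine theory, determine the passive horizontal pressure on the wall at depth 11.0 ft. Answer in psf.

6790 psf

K_p = (1 + sin φ)/(1 − sin φ) = 2.848.
σ_v = γz + q = 109.2 × 11.0 + 1184 = 2385 psf.
σ_h = K_p σ_v = 2.848 × 2385 = 6793 psf.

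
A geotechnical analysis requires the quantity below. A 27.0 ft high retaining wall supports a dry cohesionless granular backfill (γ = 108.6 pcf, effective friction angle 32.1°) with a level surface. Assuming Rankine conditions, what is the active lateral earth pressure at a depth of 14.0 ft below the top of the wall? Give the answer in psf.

465 psf

K_a = (1 − sin φ)/(1 + sin φ) = 0.3060.
σ_h = K_a γ z = 0.3060 × 108.6 × 14.0 = 465.2 psf.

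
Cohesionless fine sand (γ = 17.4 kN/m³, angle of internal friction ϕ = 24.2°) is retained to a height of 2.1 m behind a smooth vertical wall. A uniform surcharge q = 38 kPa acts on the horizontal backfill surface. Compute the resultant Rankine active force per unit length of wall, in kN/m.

K_a = tan²(45° − φ/2) = 0.4185.
Soil triangle: ½ K_a γ H² = 0.5×0.4185×17.4×2.1² = 16.06 kN/m.
Surcharge rectangle: K_a q H = 0.4185×38×2.1 = 33.40 kN/m.
Total = 16.06 + 33.40 = 49.45 kN/m.

49.5 kN/m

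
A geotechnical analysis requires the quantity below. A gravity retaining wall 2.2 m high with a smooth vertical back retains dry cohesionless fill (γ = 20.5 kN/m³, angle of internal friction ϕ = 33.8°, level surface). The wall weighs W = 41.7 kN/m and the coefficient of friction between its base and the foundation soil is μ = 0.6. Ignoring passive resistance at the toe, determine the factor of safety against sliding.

1.77

K_a = tan²(45° − 33.8°/2) = 0.2851.
P_a = ½K_aγH² = 0.5×0.2851×20.5×2.2² = 14.14 kN/m, acting at H/3 = 0.7333 m above the base.
FS_sliding = μW / P_a = 0.6×41.7 / 14.14 = 1.769.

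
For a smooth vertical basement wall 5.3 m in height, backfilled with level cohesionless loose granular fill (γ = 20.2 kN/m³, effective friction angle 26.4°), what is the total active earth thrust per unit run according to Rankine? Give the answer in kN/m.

109 kN/m

K_a = tan²(45° − φ/2) = 0.3844.
P_a = ½ K_a γ H² = 0.5 × 0.3844 × 20.2 × 5.3² = 109.1 kN/m.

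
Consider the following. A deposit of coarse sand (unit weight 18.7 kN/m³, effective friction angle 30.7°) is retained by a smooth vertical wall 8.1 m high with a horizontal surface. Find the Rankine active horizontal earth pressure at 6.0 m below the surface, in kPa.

K_a = (1 − sin φ)/(1 + sin φ) = 0.3240.
σ_h = K_a γ z = 0.3240 × 18.7 × 6.0 = 36.36 kPa.

36.4 kPa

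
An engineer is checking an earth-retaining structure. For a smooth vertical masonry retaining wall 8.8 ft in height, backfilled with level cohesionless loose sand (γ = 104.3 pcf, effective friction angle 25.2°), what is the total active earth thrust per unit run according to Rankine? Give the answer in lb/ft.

1630 lb/ft

K_a = tan²(45° − φ/2) = 0.4027.
P_a = ½ K_a γ H² = 0.5 × 0.4027 × 104.3 × 8.8² = 1626 lb/ft.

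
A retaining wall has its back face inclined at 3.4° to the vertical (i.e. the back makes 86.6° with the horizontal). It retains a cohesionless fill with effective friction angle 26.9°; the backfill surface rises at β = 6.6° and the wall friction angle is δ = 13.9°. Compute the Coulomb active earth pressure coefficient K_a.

K_a = sin²(α+φ) / [sin²α · sin(α−δ) · (1 + √{sin(φ+δ)sin(φ−β) / (sin(α−δ)sin(α+β))})²].
With α = 86.6°, φ = 26.9°, δ = 13.9°, β = 6.6°: K_a = 0.3994.

0.399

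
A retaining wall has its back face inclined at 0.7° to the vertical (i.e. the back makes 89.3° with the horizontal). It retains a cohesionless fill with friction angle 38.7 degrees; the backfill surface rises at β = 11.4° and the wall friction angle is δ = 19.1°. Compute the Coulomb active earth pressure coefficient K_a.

0.243

K_a = sin²(α+φ) / [sin²α · sin(α−δ) · (1 + √{sin(φ+δ)sin(φ−β) / (sin(α−δ)sin(α+β))})²].
With α = 89.3°, φ = 38.7°, δ = 19.1°, β = 11.4°: K_a = 0.2431.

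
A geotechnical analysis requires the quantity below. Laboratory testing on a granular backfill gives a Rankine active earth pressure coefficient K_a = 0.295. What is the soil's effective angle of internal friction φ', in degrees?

K_a = tan²(45° − φ/2) ⇒ 45° − φ/2 = arctan(√0.295) = 28.51°.
φ = 2(45° − 28.51°) = 32.98°.

33.0°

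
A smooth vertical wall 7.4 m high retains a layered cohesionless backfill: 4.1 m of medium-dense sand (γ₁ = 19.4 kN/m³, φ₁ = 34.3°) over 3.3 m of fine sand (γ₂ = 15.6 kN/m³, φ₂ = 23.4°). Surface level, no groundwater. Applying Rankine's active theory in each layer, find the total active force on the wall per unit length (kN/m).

K_a1 = tan²(45°−34.3°/2) = 0.2792; K_a2 = tan²(45°−23.4°/2) = 0.4315.
Layer 1: σ at base = K_a1 γ₁ h₁ = 22.20 kPa; P₁ = ½×22.20×4.1 = 45.52.
Layer 2: σ_v at top = γ₁h₁ = 79.54; σ_h top = K_a2×79.54 = 34.32; σ_h base = K_a2×(79.54+15.6×3.3) = 56.53.
P₂ = ½(34.32+56.53)×3.3 = 149.9. Total P_a = 45.52+149.9 = 195.4 kN/m.

195 kN/m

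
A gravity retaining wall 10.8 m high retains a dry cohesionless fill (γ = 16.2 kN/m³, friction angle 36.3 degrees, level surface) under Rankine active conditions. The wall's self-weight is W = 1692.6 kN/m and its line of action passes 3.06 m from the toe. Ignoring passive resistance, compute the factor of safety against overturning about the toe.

5.94

K_a = tan²(45° − 36.3°/2) = 0.2563.
P_a = ½K_aγH² = 0.5×0.2563×16.2×10.8² = 242.1 kN/m, acting at H/3 = 3.600 m above the base.
Overturning moment M_o = P_a × H/3 = 242.1 × 3.600 = 871.6.
Resisting moment M_r = W × 3.06 = 1692.6 × 3.06 = 5179.
FS_overturning = M_r/M_o = 5179/871.6 = 5.942.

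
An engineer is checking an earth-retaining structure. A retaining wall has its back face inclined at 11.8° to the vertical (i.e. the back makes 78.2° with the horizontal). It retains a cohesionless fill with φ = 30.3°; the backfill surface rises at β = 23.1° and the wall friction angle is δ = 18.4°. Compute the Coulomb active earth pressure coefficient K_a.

K_a = sin²(α+φ) / [sin²α · sin(α−δ) · (1 + √{sin(φ+δ)sin(φ−β) / (sin(α−δ)sin(α+β))})²].
With α = 78.2°, φ = 30.3°, δ = 18.4°, β = 23.1°: K_a = 0.6109.

0.611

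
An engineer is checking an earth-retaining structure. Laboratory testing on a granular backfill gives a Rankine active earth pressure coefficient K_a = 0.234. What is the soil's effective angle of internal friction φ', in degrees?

K_a = tan²(45° − φ/2) ⇒ 45° − φ/2 = arctan(√0.234) = 25.81°.
φ = 2(45° − 25.81°) = 38.37°.

38.4°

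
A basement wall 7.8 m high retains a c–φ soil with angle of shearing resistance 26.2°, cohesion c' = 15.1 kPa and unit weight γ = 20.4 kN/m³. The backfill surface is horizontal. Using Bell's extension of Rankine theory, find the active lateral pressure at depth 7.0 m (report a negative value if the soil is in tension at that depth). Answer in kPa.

K_a = (1 − sin φ)/(1 + sin φ) = 0.3874.
σ_a = K_a γ z − 2c√K_a = 0.3874×20.4×7.0 − 2×15.1×0.6224 = 36.53 kPa.

36.5 kPa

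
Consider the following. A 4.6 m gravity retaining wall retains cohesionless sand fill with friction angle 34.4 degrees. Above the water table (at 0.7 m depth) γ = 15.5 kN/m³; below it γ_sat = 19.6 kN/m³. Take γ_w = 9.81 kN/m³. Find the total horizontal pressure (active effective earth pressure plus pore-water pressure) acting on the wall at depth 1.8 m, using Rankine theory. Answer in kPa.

16.8 kPa

K_a = (1 − sin φ)/(1 + sin φ) = 0.2780.
γ' = 19.6 − 9.81 = 9.790 kN/m³.
Effective vertical stress at 1.8 m: σ'_v = 15.5×0.7 + 9.790×1.10 = 21.62 kPa.
σ'_h = K_a σ'_v = 0.2780 × 21.62 = 6.010 kPa; u = γ_w × 1.10 = 10.79 kPa.
Total σ_h = 6.010 + 10.79 = 16.80 kPa.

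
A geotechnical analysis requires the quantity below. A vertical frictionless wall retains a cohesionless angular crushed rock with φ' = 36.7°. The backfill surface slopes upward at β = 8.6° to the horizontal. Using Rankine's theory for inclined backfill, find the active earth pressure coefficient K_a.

K_a = cos β · (cos β − √(cos²β − cos²φ)) / (cos β + √(cos²β − cos²φ)).
cos β = 0.9888, cos φ = 0.8018, √(cos²β − cos²φ) = 0.5786.
K_a = 0.9888 × (0.9888 − 0.5786)/(0.9888 + 0.5786) = 0.2587.

0.259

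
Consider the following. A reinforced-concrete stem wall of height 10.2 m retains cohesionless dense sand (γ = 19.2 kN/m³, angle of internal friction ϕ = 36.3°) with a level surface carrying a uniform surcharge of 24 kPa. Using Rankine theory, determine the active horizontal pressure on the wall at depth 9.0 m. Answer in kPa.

50.4 kPa

K_a = (1 − sin φ)/(1 + sin φ) = 0.2563.
σ_v = γz + q = 19.2 × 9.0 + 24 = 196.8 kPa.
σ_h = K_a σ_v = 0.2563 × 196.8 = 50.43 kPa.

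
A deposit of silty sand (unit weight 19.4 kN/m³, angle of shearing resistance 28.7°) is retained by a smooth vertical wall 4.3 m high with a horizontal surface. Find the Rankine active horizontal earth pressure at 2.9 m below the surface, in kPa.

K_a = (1 − sin φ)/(1 + sin φ) = 0.3511.
σ_h = K_a γ z = 0.3511 × 19.4 × 2.9 = 19.76 kPa.

19.8 kPa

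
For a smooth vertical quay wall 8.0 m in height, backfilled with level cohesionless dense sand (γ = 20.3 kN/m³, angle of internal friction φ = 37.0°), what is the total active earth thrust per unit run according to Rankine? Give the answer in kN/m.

161 kN/m

K_a = tan²(45° − φ/2) = 0.2486.
P_a = ½ K_a γ H² = 0.5 × 0.2486 × 20.3 × 8.0² = 161.5 kN/m.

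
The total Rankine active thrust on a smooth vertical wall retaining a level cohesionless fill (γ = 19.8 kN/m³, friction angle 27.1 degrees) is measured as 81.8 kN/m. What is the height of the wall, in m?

K_a = 0.3741. P_a = ½ K_a γ H² ⇒ H = √(2P_a/(K_a γ)).
H = √(2×81.8/(0.3741×19.8)) = 4.700 m.

4.70 m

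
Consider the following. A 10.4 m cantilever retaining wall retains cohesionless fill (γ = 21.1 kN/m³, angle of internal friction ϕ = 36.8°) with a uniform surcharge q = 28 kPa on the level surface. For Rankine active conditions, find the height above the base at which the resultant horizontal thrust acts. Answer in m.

3.82 m

K_a = 0.2508.
Triangular part P₁ = ½K_aγH² = 286.1 at H/3 = 3.467 m; rectangular part P₂ = K_a q H = 73.02 at H/2 = 5.200 m.
ȳ = (P₁·3.467 + P₂·5.200)/(P₁+P₂) = 3.819 m.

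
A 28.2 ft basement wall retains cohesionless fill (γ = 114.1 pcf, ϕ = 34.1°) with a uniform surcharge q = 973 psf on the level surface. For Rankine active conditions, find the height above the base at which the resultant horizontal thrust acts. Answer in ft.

K_a = 0.2815.
Triangular part P₁ = ½K_aγH² = 12770 at H/3 = 9.400 ft; rectangular part P₂ = K_a q H = 7725 at H/2 = 14.10 ft.
ȳ = (P₁·9.400 + P₂·14.10)/(P₁+P₂) = 11.17 ft.

11.2 ft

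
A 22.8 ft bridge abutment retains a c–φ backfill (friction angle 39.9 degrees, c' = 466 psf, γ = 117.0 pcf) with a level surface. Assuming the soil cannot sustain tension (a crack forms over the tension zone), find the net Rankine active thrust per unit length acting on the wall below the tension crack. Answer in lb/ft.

K_a = 0.2184; √K_a = 0.4674.
Tension-crack depth z_c = 2c/(γ√K_a) = 2×466/(117.0×0.4674) = 17.04 ft.
σ_a at base = K_a γ H − 2c√K_a = 0.2184×117.0×22.8 − 2×466×0.4674 = 147.1 psf.
P_a = ½ × 147.1 × (H − z_c) = 0.5×147.1×5.756 = 423.4 lb/ft.

423 lb/ft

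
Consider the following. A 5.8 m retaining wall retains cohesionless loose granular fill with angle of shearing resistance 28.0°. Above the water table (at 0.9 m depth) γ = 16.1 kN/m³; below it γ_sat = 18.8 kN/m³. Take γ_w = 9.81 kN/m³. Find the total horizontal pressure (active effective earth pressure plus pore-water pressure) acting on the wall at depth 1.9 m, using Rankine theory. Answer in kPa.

18.3 kPa

K_a = (1 − sin φ)/(1 + sin φ) = 0.3610.
γ' = 18.8 − 9.81 = 8.990 kN/m³.
Effective vertical stress at 1.9 m: σ'_v = 16.1×0.9 + 8.990×1.000 = 23.48 kPa.
σ'_h = K_a σ'_v = 0.3610 × 23.48 = 8.477 kPa; u = γ_w × 1.000 = 9.810 kPa.
Total σ_h = 8.477 + 9.810 = 18.29 kPa.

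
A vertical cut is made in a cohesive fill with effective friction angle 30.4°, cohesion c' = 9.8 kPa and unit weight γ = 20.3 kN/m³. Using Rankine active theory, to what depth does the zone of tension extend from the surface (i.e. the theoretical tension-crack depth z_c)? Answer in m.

K_a = tan²(45° − 30.4°/2) = 0.3280; √K_a = 0.5727.
The active pressure is zero where K_a γ z = 2c√K_a, so z_c = 2c/(γ√K_a) = 2×9.8/(20.3×0.5727) = 1.686 m.

1.69 m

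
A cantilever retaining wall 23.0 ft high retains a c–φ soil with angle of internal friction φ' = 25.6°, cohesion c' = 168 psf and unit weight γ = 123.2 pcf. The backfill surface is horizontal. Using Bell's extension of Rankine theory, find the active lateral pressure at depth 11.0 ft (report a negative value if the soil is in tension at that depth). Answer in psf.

326 psf

K_a = (1 − sin φ)/(1 + sin φ) = 0.3966.
σ_a = K_a γ z − 2c√K_a = 0.3966×123.2×11.0 − 2×168×0.6297 = 325.8 psf.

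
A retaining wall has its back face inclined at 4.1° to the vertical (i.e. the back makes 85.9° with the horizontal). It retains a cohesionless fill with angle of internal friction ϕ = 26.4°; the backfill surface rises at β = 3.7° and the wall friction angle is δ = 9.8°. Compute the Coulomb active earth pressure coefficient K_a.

K_a = sin²(α+φ) / [sin²α · sin(α−δ) · (1 + √{sin(φ+δ)sin(φ−β) / (sin(α−δ)sin(α+β))})²].
With α = 85.9°, φ = 26.4°, δ = 9.8°, β = 3.7°: K_a = 0.4022.

0.402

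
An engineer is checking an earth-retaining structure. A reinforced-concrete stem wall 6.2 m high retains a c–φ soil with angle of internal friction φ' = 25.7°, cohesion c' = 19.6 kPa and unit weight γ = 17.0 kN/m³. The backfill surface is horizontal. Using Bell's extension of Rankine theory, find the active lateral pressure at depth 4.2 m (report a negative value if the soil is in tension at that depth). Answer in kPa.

K_a = (1 − sin φ)/(1 + sin φ) = 0.3950.
σ_a = K_a γ z − 2c√K_a = 0.3950×17.0×4.2 − 2×19.6×0.6285 = 3.567 kPa.

3.57 kPa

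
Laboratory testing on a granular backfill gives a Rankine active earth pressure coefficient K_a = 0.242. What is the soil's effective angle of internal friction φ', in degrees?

37.6°

K_a = tan²(45° − φ/2) ⇒ 45° − φ/2 = arctan(√0.242) = 26.19°.
φ = 2(45° − 26.19°) = 37.61°.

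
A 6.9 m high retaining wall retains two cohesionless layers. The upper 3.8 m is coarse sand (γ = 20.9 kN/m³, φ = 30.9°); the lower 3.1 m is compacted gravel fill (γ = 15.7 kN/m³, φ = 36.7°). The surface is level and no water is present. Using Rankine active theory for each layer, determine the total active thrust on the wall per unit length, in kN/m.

K_a1 = tan²(45°−30.9°/2) = 0.3214; K_a2 = tan²(45°−36.7°/2) = 0.2519.
Layer 1: σ at base = K_a1 γ₁ h₁ = 25.53 kPa; P₁ = ½×25.53×3.8 = 48.50.
Layer 2: σ_v at top = γ₁h₁ = 79.42; σ_h top = K_a2×79.42 = 20.00; σ_h base = K_a2×(79.42+15.7×3.1) = 32.26.
P₂ = ½(20.00+32.26)×3.1 = 81.01. Total P_a = 48.50+81.01 = 129.5 kN/m.

130 kN/m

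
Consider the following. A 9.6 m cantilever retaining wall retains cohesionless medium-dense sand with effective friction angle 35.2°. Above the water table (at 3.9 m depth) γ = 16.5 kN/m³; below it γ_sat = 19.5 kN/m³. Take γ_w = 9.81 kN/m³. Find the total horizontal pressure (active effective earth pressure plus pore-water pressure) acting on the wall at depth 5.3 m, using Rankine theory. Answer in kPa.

K_a = (1 − sin φ)/(1 + sin φ) = 0.2687.
γ' = 19.5 − 9.81 = 9.690 kN/m³.
Effective vertical stress at 5.3 m: σ'_v = 16.5×3.9 + 9.690×1.40 = 77.92 kPa.
σ'_h = K_a σ'_v = 0.2687 × 77.92 = 20.94 kPa; u = γ_w × 1.40 = 13.73 kPa.
Total σ_h = 20.94 + 13.73 = 34.67 kPa.

34.7 kPa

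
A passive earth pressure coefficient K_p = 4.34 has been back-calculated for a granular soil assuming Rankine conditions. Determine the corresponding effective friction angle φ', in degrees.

38.7°

K_p = (1+sin φ)/(1−sin φ) ⇒ sin φ = (K_p − 1)/(K_p + 1) = 0.6255.
φ = arcsin(0.6255) = 38.72°.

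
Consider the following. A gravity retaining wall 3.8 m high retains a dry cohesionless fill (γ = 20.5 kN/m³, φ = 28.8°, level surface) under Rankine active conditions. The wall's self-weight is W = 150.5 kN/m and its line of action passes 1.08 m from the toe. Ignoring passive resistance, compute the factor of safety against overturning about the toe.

K_a = tan²(45° − 28.8°/2) = 0.3498.
P_a = ½K_aγH² = 0.5×0.3498×20.5×3.8² = 51.77 kN/m, acting at H/3 = 1.267 m above the base.
Overturning moment M_o = P_a × H/3 = 51.77 × 1.267 = 65.57.
Resisting moment M_r = W × 1.08 = 150.5 × 1.08 = 162.5.
FS_overturning = M_r/M_o = 162.5/65.57 = 2.479.

2.48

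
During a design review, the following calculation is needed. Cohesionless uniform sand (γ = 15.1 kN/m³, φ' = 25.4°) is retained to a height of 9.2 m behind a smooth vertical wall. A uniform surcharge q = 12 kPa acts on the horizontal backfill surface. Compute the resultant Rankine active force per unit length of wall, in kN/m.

300 kN/m

K_a = tan²(45° − φ/2) = 0.3996.
Soil triangle: ½ K_a γ H² = 0.5×0.3996×15.1×9.2² = 255.4 kN/m.
Surcharge rectangle: K_a q H = 0.3996×12×9.2 = 44.12 kN/m.
Total = 255.4 + 44.12 = 299.5 kN/m.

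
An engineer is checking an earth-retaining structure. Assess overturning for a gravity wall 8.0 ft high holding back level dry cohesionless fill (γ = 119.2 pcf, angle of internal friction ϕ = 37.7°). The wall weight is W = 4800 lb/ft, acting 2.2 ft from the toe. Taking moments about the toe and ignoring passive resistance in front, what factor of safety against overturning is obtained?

4.31

K_a = tan²(45° − 37.7°/2) = 0.2411.
P_a = ½K_aγH² = 0.5×0.2411×119.2×8.0² = 919.5 lb/ft, acting at H/3 = 2.667 ft above the base.
Overturning moment M_o = P_a × H/3 = 919.5 × 2.667 = 2452.
Resisting moment M_r = W × 2.2 = 4800 × 2.2 = 10560.
FS_overturning = M_r/M_o = 10560/2452 = 4.307.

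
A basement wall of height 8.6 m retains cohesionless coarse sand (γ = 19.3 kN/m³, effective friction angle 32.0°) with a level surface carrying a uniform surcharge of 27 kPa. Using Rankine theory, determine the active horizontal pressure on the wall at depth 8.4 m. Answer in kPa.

58.1 kPa

K_a = (1 − sin φ)/(1 + sin φ) = 0.3073.
σ_v = γz + q = 19.3 × 8.4 + 27 = 189.1 kPa.
σ_h = K_a σ_v = 0.3073 × 189.1 = 58.11 kPa.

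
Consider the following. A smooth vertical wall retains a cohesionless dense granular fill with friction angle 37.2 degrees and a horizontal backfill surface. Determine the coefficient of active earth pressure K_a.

0.246

K_a = (1 − sin φ)/(1 + sin φ) = (1 − sin 37.2°)/(1 + sin 37.2°) = 0.2464.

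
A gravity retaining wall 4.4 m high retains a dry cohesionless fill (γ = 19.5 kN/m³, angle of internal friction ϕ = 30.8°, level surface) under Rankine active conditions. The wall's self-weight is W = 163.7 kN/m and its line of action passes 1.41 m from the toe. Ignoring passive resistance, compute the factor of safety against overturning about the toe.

2.58

K_a = tan²(45° − 30.8°/2) = 0.3227.
P_a = ½K_aγH² = 0.5×0.3227×19.5×4.4² = 60.92 kN/m, acting at H/3 = 1.467 m above the base.
Overturning moment M_o = P_a × H/3 = 60.92 × 1.467 = 89.34.
Resisting moment M_r = W × 1.41 = 163.7 × 1.41 = 230.8.
FS_overturning = M_r/M_o = 230.8/89.34 = 2.584.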